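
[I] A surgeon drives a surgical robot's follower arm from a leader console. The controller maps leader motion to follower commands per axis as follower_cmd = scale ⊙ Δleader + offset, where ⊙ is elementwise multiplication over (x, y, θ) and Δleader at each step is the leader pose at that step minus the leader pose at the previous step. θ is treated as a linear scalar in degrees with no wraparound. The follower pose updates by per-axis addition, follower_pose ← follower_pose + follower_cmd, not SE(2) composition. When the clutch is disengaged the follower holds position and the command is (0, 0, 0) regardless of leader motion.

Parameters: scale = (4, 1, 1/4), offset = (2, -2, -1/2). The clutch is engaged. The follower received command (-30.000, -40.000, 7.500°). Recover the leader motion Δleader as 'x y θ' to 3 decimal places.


axis x: (-30.000 − 2) / (4) = -8.000
axis y: (-40.000 − -2) / (1) = -38.000
axis θ: (7.500 − -1/2) / (1/4) = 32.000

-8.000 -38.000 32.000


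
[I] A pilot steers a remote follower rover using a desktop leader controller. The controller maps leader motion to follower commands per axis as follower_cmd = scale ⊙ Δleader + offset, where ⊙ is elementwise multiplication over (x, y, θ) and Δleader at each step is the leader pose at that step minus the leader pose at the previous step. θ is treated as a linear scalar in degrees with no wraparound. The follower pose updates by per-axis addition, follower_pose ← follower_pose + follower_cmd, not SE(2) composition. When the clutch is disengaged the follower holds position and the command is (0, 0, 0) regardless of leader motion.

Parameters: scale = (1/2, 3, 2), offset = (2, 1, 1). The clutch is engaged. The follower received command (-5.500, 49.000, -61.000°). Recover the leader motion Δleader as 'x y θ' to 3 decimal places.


axis x: (-5.500 − 2) / (1/2) = -15.000
axis y: (49.000 − 1) / (3) = 16.000
axis θ: (-61.000 − 1) / (2) = -31.000

-15.000 16.000 -31.000


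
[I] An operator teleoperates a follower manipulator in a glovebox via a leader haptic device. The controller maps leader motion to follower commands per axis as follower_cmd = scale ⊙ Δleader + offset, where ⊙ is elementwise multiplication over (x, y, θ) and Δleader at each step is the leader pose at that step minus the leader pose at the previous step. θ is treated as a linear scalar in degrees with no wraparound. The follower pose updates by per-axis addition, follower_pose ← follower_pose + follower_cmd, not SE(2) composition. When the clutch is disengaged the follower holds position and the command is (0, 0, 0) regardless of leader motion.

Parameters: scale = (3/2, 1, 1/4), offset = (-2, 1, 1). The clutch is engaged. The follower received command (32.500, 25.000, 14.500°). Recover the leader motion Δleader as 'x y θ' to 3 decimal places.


23.000 24.000 54.000

axis x: (32.500 − -2) / (3/2) = 23.000
axis y: (25.000 − 1) / (1) = 24.000
axis θ: (14.500 − 1) / (1/4) = 54.000


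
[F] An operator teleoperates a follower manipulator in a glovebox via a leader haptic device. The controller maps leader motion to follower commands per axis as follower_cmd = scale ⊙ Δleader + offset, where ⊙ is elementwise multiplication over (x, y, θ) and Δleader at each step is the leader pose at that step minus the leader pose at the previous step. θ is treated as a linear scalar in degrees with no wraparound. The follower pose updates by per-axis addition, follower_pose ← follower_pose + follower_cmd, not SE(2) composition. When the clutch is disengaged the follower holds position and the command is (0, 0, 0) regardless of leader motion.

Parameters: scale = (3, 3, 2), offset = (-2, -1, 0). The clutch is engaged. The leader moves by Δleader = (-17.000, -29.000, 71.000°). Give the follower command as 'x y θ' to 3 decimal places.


-53.000 -88.000 142.000

axis x: 3·-17.000 + -2 = -53.000
axis y: 3·-29.000 + -1 = -88.000
axis θ: 2·71.000 + 0 = 142.000


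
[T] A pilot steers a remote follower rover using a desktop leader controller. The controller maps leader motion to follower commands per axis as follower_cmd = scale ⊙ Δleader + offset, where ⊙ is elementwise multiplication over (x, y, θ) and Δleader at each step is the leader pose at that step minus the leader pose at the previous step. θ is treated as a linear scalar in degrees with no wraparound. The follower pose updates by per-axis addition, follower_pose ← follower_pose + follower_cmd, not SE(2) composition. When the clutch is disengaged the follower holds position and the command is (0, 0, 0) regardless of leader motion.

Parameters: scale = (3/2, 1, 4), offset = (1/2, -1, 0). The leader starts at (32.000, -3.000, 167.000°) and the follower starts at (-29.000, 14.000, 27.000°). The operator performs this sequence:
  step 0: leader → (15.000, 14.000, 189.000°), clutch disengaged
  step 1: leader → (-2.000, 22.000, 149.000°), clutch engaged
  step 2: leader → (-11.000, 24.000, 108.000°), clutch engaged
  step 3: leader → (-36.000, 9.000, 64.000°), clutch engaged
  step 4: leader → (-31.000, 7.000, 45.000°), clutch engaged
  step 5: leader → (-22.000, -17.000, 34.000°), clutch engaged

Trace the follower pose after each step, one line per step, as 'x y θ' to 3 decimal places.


step 0: Δleader=(-17.000, 17.000, 22.000°), disengaged; cmd=(0,0,0) → follower holds at (-29.000, 14.000, 27.000°)
step 1: Δleader=(-17.000, 8.000, -40.000°), engaged; cmd=(-25.000, 7.000, -160.000°) → follower=(-54.000, 21.000, -133.000°)
step 2: Δleader=(-9.000, 2.000, -41.000°), engaged; cmd=(-13.000, 1.000, -164.000°) → follower=(-67.000, 22.000, -297.000°)
step 3: Δleader=(-25.000, -15.000, -44.000°), engaged; cmd=(-37.000, -16.000, -176.000°) → follower=(-104.000, 6.000, -473.000°)
step 4: Δleader=(5.000, -2.000, -19.000°), engaged; cmd=(8.000, -3.000, -76.000°) → follower=(-96.000, 3.000, -549.000°)
step 5: Δleader=(9.000, -24.000, -11.000°), engaged; cmd=(14.000, -25.000, -44.000°) → follower=(-82.000, -22.000, -593.000°)

-29.000 14.000 27.000
-54.000 21.000 -133.000
-67.000 22.000 -297.000
-104.000 6.000 -473.000
-96.000 3.000 -549.000
-82.000 -22.000 -593.000


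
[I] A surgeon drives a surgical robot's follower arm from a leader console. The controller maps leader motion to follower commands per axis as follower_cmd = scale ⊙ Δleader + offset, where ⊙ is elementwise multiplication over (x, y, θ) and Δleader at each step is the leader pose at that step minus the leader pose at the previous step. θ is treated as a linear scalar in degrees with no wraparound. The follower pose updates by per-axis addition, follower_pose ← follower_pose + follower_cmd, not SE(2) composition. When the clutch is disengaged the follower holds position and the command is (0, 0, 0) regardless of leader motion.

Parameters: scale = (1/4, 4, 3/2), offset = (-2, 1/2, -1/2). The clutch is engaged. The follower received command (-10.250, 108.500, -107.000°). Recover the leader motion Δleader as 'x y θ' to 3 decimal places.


axis x: (-10.250 − -2) / (1/4) = -33.000
axis y: (108.500 − 1/2) / (4) = 27.000
axis θ: (-107.000 − -1/2) / (3/2) = -71.000

-33.000 27.000 -71.000


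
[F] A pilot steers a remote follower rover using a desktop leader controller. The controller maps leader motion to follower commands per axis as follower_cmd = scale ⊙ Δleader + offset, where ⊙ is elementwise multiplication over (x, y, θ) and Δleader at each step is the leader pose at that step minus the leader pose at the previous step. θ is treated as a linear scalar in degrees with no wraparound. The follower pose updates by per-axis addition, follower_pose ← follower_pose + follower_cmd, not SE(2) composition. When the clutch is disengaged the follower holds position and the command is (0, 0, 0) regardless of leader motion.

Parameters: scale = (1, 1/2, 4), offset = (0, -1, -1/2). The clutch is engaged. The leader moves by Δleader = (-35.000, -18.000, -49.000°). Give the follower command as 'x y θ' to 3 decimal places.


axis x: 1·-35.000 + 0 = -35.000
axis y: 1/2·-18.000 + -1 = -10.000
axis θ: 4·-49.000 + -1/2 = -196.500

-35.000 -10.000 -196.500


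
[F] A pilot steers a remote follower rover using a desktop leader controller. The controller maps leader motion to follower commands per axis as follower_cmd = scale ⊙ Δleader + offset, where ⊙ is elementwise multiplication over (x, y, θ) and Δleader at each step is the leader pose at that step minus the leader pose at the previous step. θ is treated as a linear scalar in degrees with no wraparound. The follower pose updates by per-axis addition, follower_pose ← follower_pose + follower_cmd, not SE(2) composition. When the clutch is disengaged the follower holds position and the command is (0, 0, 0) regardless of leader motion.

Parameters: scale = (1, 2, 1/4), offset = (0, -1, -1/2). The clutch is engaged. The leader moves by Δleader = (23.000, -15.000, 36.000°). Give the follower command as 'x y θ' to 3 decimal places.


axis x: 1·23.000 + 0 = 23.000
axis y: 2·-15.000 + -1 = -31.000
axis θ: 1/4·36.000 + -1/2 = 8.500

23.000 -31.000 8.500


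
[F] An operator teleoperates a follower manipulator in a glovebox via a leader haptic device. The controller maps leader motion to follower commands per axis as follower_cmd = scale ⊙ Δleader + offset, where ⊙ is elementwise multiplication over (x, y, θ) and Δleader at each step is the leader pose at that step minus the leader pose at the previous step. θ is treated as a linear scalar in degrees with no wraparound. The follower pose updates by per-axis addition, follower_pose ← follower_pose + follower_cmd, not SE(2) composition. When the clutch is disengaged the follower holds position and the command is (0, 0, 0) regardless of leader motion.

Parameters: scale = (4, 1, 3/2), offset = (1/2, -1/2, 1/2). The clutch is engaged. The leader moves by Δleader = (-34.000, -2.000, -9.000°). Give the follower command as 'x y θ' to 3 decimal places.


axis x: 4·-34.000 + 1/2 = -135.500
axis y: 1·-2.000 + -1/2 = -2.500
axis θ: 3/2·-9.000 + 1/2 = -13.000

-135.500 -2.500 -13.000


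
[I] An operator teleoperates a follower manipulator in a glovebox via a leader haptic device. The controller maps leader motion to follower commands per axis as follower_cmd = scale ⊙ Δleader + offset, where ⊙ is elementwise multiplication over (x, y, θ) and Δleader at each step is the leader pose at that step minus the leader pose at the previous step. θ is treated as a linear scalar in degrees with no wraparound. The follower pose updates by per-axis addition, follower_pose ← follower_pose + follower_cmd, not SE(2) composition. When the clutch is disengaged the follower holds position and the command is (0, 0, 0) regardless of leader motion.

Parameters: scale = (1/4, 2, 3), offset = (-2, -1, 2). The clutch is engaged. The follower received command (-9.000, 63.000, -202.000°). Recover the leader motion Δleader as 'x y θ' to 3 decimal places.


-28.000 32.000 -68.000

axis x: (-9.000 − -2) / (1/4) = -28.000
axis y: (63.000 − -1) / (2) = 32.000
axis θ: (-202.000 − 2) / (3) = -68.000


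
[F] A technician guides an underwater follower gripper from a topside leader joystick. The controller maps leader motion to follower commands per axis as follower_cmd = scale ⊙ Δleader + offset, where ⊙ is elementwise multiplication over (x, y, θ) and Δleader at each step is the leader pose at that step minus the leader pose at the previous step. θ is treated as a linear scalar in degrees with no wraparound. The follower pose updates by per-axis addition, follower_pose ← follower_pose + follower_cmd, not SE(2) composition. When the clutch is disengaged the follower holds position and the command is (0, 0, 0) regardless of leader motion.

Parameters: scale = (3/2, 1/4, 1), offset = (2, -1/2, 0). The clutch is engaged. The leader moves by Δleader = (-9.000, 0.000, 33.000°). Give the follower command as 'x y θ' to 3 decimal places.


-11.500 -0.500 33.000

axis x: 3/2·-9.000 + 2 = -11.500
axis y: 1/4·0.000 + -1/2 = -0.500
axis θ: 1·33.000 + 0 = 33.000


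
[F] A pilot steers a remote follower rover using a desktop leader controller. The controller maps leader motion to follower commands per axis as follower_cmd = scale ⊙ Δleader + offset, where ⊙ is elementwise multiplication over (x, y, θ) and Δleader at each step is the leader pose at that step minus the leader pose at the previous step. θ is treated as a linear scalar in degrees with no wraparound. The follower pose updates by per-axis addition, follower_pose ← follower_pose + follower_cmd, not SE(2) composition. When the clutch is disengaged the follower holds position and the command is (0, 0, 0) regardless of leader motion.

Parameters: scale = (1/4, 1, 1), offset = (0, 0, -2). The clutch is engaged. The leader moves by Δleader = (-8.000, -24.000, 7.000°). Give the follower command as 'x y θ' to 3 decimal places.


axis x: 1/4·-8.000 + 0 = -2.000
axis y: 1·-24.000 + 0 = -24.000
axis θ: 1·7.000 + -2 = 5.000

-2.000 -24.000 5.000


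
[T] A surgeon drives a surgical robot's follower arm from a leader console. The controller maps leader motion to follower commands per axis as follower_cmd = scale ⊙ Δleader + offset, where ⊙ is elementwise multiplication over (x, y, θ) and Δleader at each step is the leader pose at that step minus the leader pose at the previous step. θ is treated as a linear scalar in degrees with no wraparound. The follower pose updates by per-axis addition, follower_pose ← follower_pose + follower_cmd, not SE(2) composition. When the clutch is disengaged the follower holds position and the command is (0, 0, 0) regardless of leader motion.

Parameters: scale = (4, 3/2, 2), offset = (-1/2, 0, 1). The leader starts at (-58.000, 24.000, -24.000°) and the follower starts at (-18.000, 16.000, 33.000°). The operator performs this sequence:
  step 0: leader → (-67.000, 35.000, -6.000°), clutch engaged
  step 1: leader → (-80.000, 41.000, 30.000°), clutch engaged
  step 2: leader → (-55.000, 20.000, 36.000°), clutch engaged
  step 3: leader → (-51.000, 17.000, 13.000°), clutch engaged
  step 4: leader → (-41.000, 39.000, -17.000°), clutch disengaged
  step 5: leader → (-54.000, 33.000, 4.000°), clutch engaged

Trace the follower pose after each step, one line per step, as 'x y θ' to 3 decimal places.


-54.500 32.500 70.000
-107.000 41.500 143.000
-7.500 10.000 156.000
8.000 5.500 111.000
8.000 5.500 111.000
-44.500 -3.500 154.000

step 0: Δleader=(-9.000, 11.000, 18.000°), engaged; cmd=(-36.500, 16.500, 37.000°) → follower=(-54.500, 32.500, 70.000°)
step 1: Δleader=(-13.000, 6.000, 36.000°), engaged; cmd=(-52.500, 9.000, 73.000°) → follower=(-107.000, 41.500, 143.000°)
step 2: Δleader=(25.000, -21.000, 6.000°), engaged; cmd=(99.500, -31.500, 13.000°) → follower=(-7.500, 10.000, 156.000°)
step 3: Δleader=(4.000, -3.000, -23.000°), engaged; cmd=(15.500, -4.500, -45.000°) → follower=(8.000, 5.500, 111.000°)
step 4: Δleader=(10.000, 22.000, -30.000°), disengaged; cmd=(0,0,0) → follower holds at (8.000, 5.500, 111.000°)
step 5: Δleader=(-13.000, -6.000, 21.000°), engaged; cmd=(-52.500, -9.000, 43.000°) → follower=(-44.500, -3.500, 154.000°)


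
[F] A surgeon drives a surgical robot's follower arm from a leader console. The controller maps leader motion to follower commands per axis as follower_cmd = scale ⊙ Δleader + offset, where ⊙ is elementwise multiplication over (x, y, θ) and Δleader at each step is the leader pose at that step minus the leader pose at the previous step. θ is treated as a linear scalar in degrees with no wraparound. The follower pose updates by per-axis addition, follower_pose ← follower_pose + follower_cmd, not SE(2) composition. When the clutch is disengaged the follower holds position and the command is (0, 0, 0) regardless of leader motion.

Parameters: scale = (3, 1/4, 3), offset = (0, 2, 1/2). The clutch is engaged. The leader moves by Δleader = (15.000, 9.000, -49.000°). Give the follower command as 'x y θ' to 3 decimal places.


45.000 4.250 -146.500

axis x: 3·15.000 + 0 = 45.000
axis y: 1/4·9.000 + 2 = 4.250
axis θ: 3·-49.000 + 1/2 = -146.500


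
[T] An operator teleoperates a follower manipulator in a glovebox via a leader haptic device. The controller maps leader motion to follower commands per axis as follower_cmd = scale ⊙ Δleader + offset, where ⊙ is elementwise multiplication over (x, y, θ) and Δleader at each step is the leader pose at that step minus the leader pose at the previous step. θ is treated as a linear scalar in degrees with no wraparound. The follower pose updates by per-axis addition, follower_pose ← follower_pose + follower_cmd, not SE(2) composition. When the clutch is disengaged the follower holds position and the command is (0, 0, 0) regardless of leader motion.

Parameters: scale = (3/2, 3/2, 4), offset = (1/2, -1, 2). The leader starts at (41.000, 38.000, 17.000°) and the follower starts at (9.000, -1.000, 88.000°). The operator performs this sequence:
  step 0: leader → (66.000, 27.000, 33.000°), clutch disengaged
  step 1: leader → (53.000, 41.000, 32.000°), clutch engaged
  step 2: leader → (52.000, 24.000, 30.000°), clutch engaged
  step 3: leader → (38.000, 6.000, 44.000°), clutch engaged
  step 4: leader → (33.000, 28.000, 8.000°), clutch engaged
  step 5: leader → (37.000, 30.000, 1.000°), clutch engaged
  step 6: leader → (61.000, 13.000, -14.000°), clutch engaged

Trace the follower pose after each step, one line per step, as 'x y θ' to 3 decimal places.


9.000 -1.000 88.000
-10.000 19.000 86.000
-11.000 -7.500 80.000
-31.500 -35.500 138.000
-38.500 -3.500 -4.000
-32.000 -1.500 -30.000
4.500 -28.000 -88.000

step 0: Δleader=(25.000, -11.000, 16.000°), disengaged; cmd=(0,0,0) → follower holds at (9.000, -1.000, 88.000°)
step 1: Δleader=(-13.000, 14.000, -1.000°), engaged; cmd=(-19.000, 20.000, -2.000°) → follower=(-10.000, 19.000, 86.000°)
step 2: Δleader=(-1.000, -17.000, -2.000°), engaged; cmd=(-1.000, -26.500, -6.000°) → follower=(-11.000, -7.500, 80.000°)
step 3: Δleader=(-14.000, -18.000, 14.000°), engaged; cmd=(-20.500, -28.000, 58.000°) → follower=(-31.500, -35.500, 138.000°)
step 4: Δleader=(-5.000, 22.000, -36.000°), engaged; cmd=(-7.000, 32.000, -142.000°) → follower=(-38.500, -3.500, -4.000°)
step 5: Δleader=(4.000, 2.000, -7.000°), engaged; cmd=(6.500, 2.000, -26.000°) → follower=(-32.000, -1.500, -30.000°)
step 6: Δleader=(24.000, -17.000, -15.000°), engaged; cmd=(36.500, -26.500, -58.000°) → follower=(4.500, -28.000, -88.000°)


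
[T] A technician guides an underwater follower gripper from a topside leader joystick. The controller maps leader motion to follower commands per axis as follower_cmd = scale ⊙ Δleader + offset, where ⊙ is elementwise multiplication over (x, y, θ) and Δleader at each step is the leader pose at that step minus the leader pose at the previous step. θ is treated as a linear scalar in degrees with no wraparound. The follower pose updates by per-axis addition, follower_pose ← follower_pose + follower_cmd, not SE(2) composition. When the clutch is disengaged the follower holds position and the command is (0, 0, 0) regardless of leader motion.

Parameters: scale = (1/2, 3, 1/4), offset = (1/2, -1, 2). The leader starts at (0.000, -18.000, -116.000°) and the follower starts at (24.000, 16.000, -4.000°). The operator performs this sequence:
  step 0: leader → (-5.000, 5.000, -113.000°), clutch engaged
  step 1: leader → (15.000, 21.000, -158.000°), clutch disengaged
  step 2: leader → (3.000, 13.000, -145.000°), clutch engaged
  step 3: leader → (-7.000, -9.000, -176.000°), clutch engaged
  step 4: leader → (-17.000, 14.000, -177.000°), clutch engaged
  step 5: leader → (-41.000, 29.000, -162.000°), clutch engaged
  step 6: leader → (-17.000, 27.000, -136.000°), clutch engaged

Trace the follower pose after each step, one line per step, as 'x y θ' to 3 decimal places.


22.000 84.000 -1.250
22.000 84.000 -1.250
16.500 59.000 4.000
12.000 -8.000 -1.750
7.500 60.000 0.000
-4.000 104.000 5.750
8.500 97.000 14.250

step 0: Δleader=(-5.000, 23.000, 3.000°), engaged; cmd=(-2.000, 68.000, 2.750°) → follower=(22.000, 84.000, -1.250°)
step 1: Δleader=(20.000, 16.000, -45.000°), disengaged; cmd=(0,0,0) → follower holds at (22.000, 84.000, -1.250°)
step 2: Δleader=(-12.000, -8.000, 13.000°), engaged; cmd=(-5.500, -25.000, 5.250°) → follower=(16.500, 59.000, 4.000°)
step 3: Δleader=(-10.000, -22.000, -31.000°), engaged; cmd=(-4.500, -67.000, -5.750°) → follower=(12.000, -8.000, -1.750°)
step 4: Δleader=(-10.000, 23.000, -1.000°), engaged; cmd=(-4.500, 68.000, 1.750°) → follower=(7.500, 60.000, 0.000°)
step 5: Δleader=(-24.000, 15.000, 15.000°), engaged; cmd=(-11.500, 44.000, 5.750°) → follower=(-4.000, 104.000, 5.750°)
step 6: Δleader=(24.000, -2.000, 26.000°), engaged; cmd=(12.500, -7.000, 8.500°) → follower=(8.500, 97.000, 14.250°)


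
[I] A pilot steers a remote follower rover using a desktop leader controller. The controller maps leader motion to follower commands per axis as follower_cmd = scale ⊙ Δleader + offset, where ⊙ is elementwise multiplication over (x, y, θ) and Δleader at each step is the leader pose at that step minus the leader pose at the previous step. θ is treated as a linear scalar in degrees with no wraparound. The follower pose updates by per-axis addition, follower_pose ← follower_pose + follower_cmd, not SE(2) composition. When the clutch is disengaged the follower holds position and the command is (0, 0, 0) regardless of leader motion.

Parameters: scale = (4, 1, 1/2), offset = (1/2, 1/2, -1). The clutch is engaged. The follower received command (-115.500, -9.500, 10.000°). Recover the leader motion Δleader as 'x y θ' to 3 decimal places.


-29.000 -10.000 22.000

axis x: (-115.500 − 1/2) / (4) = -29.000
axis y: (-9.500 − 1/2) / (1) = -10.000
axis θ: (10.000 − -1) / (1/2) = 22.000


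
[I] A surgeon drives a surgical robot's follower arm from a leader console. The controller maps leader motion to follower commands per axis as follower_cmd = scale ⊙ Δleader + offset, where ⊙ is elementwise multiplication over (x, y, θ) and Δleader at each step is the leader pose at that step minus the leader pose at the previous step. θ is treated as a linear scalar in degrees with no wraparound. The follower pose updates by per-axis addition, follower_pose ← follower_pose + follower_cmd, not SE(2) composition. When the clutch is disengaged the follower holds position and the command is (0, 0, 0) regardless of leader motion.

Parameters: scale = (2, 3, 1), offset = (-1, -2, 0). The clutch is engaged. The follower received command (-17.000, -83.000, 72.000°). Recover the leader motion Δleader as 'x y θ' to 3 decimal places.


axis x: (-17.000 − -1) / (2) = -8.000
axis y: (-83.000 − -2) / (3) = -27.000
axis θ: (72.000 − 0) / (1) = 72.000

-8.000 -27.000 72.000


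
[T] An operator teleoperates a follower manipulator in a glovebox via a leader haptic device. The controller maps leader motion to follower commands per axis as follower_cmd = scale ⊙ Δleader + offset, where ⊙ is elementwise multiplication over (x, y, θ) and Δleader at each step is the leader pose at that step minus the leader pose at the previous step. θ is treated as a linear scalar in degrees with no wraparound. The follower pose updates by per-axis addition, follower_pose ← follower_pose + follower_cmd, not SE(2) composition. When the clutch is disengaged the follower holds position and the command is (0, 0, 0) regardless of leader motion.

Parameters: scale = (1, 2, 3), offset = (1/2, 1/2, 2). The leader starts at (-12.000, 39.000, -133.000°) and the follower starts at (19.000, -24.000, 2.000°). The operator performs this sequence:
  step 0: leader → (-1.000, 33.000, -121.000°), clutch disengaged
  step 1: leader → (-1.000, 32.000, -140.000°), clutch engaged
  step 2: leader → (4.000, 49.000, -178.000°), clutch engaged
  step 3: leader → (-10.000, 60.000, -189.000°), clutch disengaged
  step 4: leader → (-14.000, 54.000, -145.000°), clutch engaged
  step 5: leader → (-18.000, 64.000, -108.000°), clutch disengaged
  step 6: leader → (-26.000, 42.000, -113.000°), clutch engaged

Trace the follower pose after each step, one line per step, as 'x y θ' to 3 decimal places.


19.000 -24.000 2.000
19.500 -25.500 -53.000
25.000 9.000 -165.000
25.000 9.000 -165.000
21.500 -2.500 -31.000
21.500 -2.500 -31.000
14.000 -46.000 -44.000

step 0: Δleader=(11.000, -6.000, 12.000°), disengaged; cmd=(0,0,0) → follower holds at (19.000, -24.000, 2.000°)
step 1: Δleader=(0.000, -1.000, -19.000°), engaged; cmd=(0.500, -1.500, -55.000°) → follower=(19.500, -25.500, -53.000°)
step 2: Δleader=(5.000, 17.000, -38.000°), engaged; cmd=(5.500, 34.500, -112.000°) → follower=(25.000, 9.000, -165.000°)
step 3: Δleader=(-14.000, 11.000, -11.000°), disengaged; cmd=(0,0,0) → follower holds at (25.000, 9.000, -165.000°)
step 4: Δleader=(-4.000, -6.000, 44.000°), engaged; cmd=(-3.500, -11.500, 134.000°) → follower=(21.500, -2.500, -31.000°)
step 5: Δleader=(-4.000, 10.000, 37.000°), disengaged; cmd=(0,0,0) → follower holds at (21.500, -2.500, -31.000°)
step 6: Δleader=(-8.000, -22.000, -5.000°), engaged; cmd=(-7.500, -43.500, -13.000°) → follower=(14.000, -46.000, -44.000°)


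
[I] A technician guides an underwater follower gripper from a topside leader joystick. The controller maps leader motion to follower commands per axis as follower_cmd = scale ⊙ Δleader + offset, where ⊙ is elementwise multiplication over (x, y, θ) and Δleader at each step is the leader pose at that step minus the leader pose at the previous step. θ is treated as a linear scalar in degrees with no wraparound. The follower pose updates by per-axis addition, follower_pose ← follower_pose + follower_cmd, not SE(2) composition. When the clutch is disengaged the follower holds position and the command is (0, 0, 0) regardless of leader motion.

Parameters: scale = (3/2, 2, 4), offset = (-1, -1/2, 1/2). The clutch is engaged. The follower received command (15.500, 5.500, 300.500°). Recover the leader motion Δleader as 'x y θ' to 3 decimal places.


11.000 3.000 75.000

axis x: (15.500 − -1) / (3/2) = 11.000
axis y: (5.500 − -1/2) / (2) = 3.000
axis θ: (300.500 − 1/2) / (4) = 75.000


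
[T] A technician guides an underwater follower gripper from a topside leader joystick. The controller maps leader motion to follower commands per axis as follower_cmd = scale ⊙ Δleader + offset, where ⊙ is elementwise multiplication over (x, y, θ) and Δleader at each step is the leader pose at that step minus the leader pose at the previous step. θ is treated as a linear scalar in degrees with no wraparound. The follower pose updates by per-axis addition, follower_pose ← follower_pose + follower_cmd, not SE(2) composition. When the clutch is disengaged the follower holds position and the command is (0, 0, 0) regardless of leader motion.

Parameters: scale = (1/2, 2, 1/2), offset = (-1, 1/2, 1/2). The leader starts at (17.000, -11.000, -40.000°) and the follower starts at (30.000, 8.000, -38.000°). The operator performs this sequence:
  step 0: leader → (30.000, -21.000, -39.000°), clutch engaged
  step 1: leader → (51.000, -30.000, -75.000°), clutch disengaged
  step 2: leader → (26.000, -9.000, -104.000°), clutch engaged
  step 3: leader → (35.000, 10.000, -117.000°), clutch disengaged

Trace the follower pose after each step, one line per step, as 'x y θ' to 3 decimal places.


step 0: Δleader=(13.000, -10.000, 1.000°), engaged; cmd=(5.500, -19.500, 1.000°) → follower=(35.500, -11.500, -37.000°)
step 1: Δleader=(21.000, -9.000, -36.000°), disengaged; cmd=(0,0,0) → follower holds at (35.500, -11.500, -37.000°)
step 2: Δleader=(-25.000, 21.000, -29.000°), engaged; cmd=(-13.500, 42.500, -14.000°) → follower=(22.000, 31.000, -51.000°)
step 3: Δleader=(9.000, 19.000, -13.000°), disengaged; cmd=(0,0,0) → follower holds at (22.000, 31.000, -51.000°)

35.500 -11.500 -37.000
35.500 -11.500 -37.000
22.000 31.000 -51.000
22.000 31.000 -51.000


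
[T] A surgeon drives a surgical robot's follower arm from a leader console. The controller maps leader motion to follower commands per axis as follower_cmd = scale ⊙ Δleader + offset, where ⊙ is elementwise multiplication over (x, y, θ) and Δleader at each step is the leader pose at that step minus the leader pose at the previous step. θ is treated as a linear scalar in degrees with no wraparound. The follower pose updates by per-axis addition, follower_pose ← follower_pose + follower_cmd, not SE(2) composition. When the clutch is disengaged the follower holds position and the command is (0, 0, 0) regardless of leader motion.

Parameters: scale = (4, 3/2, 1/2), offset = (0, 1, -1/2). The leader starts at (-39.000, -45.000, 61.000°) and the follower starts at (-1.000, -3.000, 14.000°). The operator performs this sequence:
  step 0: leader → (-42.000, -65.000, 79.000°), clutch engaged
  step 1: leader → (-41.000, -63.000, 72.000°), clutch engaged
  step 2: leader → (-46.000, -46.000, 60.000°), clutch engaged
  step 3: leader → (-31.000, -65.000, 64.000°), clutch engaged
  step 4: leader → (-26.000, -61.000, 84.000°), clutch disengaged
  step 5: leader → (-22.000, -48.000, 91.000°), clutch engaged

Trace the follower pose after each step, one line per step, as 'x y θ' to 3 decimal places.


step 0: Δleader=(-3.000, -20.000, 18.000°), engaged; cmd=(-12.000, -29.000, 8.500°) → follower=(-13.000, -32.000, 22.500°)
step 1: Δleader=(1.000, 2.000, -7.000°), engaged; cmd=(4.000, 4.000, -4.000°) → follower=(-9.000, -28.000, 18.500°)
step 2: Δleader=(-5.000, 17.000, -12.000°), engaged; cmd=(-20.000, 26.500, -6.500°) → follower=(-29.000, -1.500, 12.000°)
step 3: Δleader=(15.000, -19.000, 4.000°), engaged; cmd=(60.000, -27.500, 1.500°) → follower=(31.000, -29.000, 13.500°)
step 4: Δleader=(5.000, 4.000, 20.000°), disengaged; cmd=(0,0,0) → follower holds at (31.000, -29.000, 13.500°)
step 5: Δleader=(4.000, 13.000, 7.000°), engaged; cmd=(16.000, 20.500, 3.000°) → follower=(47.000, -8.500, 16.500°)

-13.000 -32.000 22.500
-9.000 -28.000 18.500
-29.000 -1.500 12.000
31.000 -29.000 13.500
31.000 -29.000 13.500
47.000 -8.500 16.500


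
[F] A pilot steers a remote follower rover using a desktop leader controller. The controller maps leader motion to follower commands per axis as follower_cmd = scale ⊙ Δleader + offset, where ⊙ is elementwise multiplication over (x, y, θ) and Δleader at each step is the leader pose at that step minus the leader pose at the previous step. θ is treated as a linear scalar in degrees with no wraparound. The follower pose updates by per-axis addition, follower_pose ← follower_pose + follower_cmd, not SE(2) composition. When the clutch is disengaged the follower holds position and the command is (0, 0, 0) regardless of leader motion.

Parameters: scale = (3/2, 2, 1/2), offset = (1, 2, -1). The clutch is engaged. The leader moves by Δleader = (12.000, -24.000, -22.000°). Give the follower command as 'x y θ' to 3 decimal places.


axis x: 3/2·12.000 + 1 = 19.000
axis y: 2·-24.000 + 2 = -46.000
axis θ: 1/2·-22.000 + -1 = -12.000

19.000 -46.000 -12.000


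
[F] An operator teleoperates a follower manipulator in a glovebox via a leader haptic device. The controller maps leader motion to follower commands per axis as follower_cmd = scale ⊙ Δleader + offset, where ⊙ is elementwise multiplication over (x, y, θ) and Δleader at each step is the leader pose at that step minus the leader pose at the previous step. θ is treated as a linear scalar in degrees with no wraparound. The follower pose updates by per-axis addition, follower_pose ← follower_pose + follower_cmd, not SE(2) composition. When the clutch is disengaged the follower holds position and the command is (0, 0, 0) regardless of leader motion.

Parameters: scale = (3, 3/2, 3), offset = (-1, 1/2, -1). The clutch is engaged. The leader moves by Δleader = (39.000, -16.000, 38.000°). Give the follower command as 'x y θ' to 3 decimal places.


116.000 -23.500 113.000

axis x: 3·39.000 + -1 = 116.000
axis y: 3/2·-16.000 + 1/2 = -23.500
axis θ: 3·38.000 + -1 = 113.000


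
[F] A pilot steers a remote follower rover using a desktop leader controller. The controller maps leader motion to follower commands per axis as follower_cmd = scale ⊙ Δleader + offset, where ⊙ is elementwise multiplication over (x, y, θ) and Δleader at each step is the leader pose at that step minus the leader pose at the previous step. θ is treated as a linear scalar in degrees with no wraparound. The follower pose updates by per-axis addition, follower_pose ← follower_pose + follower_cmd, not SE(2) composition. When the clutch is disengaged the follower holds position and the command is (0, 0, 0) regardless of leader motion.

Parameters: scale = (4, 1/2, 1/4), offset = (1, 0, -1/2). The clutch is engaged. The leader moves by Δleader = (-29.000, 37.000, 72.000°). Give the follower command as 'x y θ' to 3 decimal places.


-115.000 18.500 17.500

axis x: 4·-29.000 + 1 = -115.000
axis y: 1/2·37.000 + 0 = 18.500
axis θ: 1/4·72.000 + -1/2 = 17.500


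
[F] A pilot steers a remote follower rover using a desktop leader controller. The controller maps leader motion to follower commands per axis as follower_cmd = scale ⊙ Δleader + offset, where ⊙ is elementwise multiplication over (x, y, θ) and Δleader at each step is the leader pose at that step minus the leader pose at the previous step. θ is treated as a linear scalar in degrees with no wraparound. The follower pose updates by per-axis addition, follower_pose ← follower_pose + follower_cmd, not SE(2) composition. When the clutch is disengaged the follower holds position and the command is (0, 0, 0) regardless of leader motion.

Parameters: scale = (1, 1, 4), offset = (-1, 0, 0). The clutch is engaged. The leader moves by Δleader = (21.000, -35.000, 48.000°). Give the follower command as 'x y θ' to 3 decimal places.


20.000 -35.000 192.000

axis x: 1·21.000 + -1 = 20.000
axis y: 1·-35.000 + 0 = -35.000
axis θ: 4·48.000 + 0 = 192.000


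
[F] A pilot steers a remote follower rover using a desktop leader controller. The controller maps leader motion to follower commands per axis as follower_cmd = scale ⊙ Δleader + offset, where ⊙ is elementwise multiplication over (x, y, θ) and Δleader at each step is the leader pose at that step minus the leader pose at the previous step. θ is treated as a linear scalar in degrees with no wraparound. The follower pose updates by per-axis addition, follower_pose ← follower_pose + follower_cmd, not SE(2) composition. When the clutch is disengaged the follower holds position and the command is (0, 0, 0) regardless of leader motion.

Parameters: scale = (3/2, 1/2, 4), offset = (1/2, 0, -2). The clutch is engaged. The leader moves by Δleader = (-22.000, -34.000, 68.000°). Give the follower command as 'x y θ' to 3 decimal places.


-32.500 -17.000 270.000

axis x: 3/2·-22.000 + 1/2 = -32.500
axis y: 1/2·-34.000 + 0 = -17.000
axis θ: 4·68.000 + -2 = 270.000


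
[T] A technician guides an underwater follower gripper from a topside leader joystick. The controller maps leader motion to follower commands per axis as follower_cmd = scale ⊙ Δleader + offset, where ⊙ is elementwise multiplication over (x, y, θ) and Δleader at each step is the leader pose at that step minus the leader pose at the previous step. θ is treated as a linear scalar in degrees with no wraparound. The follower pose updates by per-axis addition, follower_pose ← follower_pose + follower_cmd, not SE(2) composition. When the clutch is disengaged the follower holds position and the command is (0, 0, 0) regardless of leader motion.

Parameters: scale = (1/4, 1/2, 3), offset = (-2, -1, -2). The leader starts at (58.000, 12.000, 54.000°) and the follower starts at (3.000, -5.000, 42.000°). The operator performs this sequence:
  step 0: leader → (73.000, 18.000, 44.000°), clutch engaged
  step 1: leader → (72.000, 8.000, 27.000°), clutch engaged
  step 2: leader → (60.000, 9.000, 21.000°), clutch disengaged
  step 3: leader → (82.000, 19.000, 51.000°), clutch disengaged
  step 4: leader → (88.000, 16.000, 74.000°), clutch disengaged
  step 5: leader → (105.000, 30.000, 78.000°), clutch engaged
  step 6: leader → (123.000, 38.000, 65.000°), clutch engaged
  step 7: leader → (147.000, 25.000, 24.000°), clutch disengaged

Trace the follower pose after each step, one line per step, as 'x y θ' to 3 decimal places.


4.750 -3.000 10.000
2.500 -9.000 -43.000
2.500 -9.000 -43.000
2.500 -9.000 -43.000
2.500 -9.000 -43.000
4.750 -3.000 -33.000
7.250 0.000 -74.000
7.250 0.000 -74.000

step 0: Δleader=(15.000, 6.000, -10.000°), engaged; cmd=(1.750, 2.000, -32.000°) → follower=(4.750, -3.000, 10.000°)
step 1: Δleader=(-1.000, -10.000, -17.000°), engaged; cmd=(-2.250, -6.000, -53.000°) → follower=(2.500, -9.000, -43.000°)
step 2: Δleader=(-12.000, 1.000, -6.000°), disengaged; cmd=(0,0,0) → follower holds at (2.500, -9.000, -43.000°)
step 3: Δleader=(22.000, 10.000, 30.000°), disengaged; cmd=(0,0,0) → follower holds at (2.500, -9.000, -43.000°)
step 4: Δleader=(6.000, -3.000, 23.000°), disengaged; cmd=(0,0,0) → follower holds at (2.500, -9.000, -43.000°)
step 5: Δleader=(17.000, 14.000, 4.000°), engaged; cmd=(2.250, 6.000, 10.000°) → follower=(4.750, -3.000, -33.000°)
step 6: Δleader=(18.000, 8.000, -13.000°), engaged; cmd=(2.500, 3.000, -41.000°) → follower=(7.250, 0.000, -74.000°)
step 7: Δleader=(24.000, -13.000, -41.000°), disengaged; cmd=(0,0,0) → follower holds at (7.250, 0.000, -74.000°)


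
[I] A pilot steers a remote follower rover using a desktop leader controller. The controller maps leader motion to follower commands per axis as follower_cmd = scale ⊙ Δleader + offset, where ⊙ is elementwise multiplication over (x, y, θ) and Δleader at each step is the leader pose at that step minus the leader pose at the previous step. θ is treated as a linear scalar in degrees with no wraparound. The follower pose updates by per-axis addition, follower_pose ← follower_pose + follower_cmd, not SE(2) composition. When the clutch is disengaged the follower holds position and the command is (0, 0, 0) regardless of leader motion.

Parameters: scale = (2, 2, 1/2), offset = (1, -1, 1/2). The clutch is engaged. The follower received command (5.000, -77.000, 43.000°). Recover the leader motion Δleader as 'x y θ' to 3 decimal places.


axis x: (5.000 − 1) / (2) = 2.000
axis y: (-77.000 − -1) / (2) = -38.000
axis θ: (43.000 − 1/2) / (1/2) = 85.000

2.000 -38.000 85.000


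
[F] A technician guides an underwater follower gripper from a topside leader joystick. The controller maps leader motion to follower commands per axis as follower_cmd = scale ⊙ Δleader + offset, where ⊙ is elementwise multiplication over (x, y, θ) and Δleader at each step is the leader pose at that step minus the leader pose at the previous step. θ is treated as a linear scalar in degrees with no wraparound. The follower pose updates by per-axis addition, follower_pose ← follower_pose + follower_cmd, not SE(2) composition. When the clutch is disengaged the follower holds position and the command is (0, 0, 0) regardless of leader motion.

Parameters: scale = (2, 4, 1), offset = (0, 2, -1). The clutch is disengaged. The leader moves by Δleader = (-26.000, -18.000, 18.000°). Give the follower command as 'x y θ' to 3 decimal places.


0.000 0.000 0.000

clutch disengaged → follower holds; cmd = (0, 0, 0)


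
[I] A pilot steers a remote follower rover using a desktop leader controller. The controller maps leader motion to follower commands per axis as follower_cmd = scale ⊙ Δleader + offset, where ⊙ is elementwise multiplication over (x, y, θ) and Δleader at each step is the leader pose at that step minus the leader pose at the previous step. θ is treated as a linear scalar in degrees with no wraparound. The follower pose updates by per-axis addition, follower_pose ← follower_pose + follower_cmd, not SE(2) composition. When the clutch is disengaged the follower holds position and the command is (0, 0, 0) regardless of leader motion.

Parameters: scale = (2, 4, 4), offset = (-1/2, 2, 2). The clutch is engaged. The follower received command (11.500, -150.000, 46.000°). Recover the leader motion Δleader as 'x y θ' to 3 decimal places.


6.000 -38.000 11.000

axis x: (11.500 − -1/2) / (2) = 6.000
axis y: (-150.000 − 2) / (4) = -38.000
axis θ: (46.000 − 2) / (4) = 11.000
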